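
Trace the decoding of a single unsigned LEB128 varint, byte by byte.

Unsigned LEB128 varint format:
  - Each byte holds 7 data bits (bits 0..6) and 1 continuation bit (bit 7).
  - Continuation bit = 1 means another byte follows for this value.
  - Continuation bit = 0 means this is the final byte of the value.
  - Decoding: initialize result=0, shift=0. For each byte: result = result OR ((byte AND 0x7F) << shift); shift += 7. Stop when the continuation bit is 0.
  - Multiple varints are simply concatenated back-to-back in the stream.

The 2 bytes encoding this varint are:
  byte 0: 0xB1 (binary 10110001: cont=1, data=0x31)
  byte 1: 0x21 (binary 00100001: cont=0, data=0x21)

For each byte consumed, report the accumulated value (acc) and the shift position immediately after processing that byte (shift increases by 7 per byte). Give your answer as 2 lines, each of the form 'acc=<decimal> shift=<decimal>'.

byte 0=0xB1: payload=0x31=49, contrib = 49<<0 = 49; acc -> 49, shift -> 7
byte 1=0x21: payload=0x21=33, contrib = 33<<7 = 4224; acc -> 4273, shift -> 14

Answer: acc=49 shift=7
acc=4273 shift=14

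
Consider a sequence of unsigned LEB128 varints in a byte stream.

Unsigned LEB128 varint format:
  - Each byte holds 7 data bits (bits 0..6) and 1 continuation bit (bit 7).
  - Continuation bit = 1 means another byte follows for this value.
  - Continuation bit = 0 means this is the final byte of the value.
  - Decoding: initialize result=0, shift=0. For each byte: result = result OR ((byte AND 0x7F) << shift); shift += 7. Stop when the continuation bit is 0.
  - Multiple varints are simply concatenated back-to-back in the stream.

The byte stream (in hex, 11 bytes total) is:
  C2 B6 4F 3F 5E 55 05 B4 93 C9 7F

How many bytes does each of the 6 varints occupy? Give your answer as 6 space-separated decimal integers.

  byte[0]=0xC2 cont=1 payload=0x42=66: acc |= 66<<0 -> acc=66 shift=7
  byte[1]=0xB6 cont=1 payload=0x36=54: acc |= 54<<7 -> acc=6978 shift=14
  byte[2]=0x4F cont=0 payload=0x4F=79: acc |= 79<<14 -> acc=1301314 shift=21 [end]
Varint 1: bytes[0:3] = C2 B6 4F -> value 1301314 (3 byte(s))
  byte[3]=0x3F cont=0 payload=0x3F=63: acc |= 63<<0 -> acc=63 shift=7 [end]
Varint 2: bytes[3:4] = 3F -> value 63 (1 byte(s))
  byte[4]=0x5E cont=0 payload=0x5E=94: acc |= 94<<0 -> acc=94 shift=7 [end]
Varint 3: bytes[4:5] = 5E -> value 94 (1 byte(s))
  byte[5]=0x55 cont=0 payload=0x55=85: acc |= 85<<0 -> acc=85 shift=7 [end]
Varint 4: bytes[5:6] = 55 -> value 85 (1 byte(s))
  byte[6]=0x05 cont=0 payload=0x05=5: acc |= 5<<0 -> acc=5 shift=7 [end]
Varint 5: bytes[6:7] = 05 -> value 5 (1 byte(s))
  byte[7]=0xB4 cont=1 payload=0x34=52: acc |= 52<<0 -> acc=52 shift=7
  byte[8]=0x93 cont=1 payload=0x13=19: acc |= 19<<7 -> acc=2484 shift=14
  byte[9]=0xC9 cont=1 payload=0x49=73: acc |= 73<<14 -> acc=1198516 shift=21
  byte[10]=0x7F cont=0 payload=0x7F=127: acc |= 127<<21 -> acc=267536820 shift=28 [end]
Varint 6: bytes[7:11] = B4 93 C9 7F -> value 267536820 (4 byte(s))

Answer: 3 1 1 1 1 4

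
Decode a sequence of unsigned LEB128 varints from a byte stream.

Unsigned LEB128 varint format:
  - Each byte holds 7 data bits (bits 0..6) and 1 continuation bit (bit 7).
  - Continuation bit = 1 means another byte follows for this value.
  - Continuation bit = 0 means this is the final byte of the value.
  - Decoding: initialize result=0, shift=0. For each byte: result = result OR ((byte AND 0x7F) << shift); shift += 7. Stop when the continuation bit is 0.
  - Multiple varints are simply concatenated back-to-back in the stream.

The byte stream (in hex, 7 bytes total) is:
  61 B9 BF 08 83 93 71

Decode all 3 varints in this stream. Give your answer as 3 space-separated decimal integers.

Answer: 97 139193 1853827

Derivation:
  byte[0]=0x61 cont=0 payload=0x61=97: acc |= 97<<0 -> acc=97 shift=7 [end]
Varint 1: bytes[0:1] = 61 -> value 97 (1 byte(s))
  byte[1]=0xB9 cont=1 payload=0x39=57: acc |= 57<<0 -> acc=57 shift=7
  byte[2]=0xBF cont=1 payload=0x3F=63: acc |= 63<<7 -> acc=8121 shift=14
  byte[3]=0x08 cont=0 payload=0x08=8: acc |= 8<<14 -> acc=139193 shift=21 [end]
Varint 2: bytes[1:4] = B9 BF 08 -> value 139193 (3 byte(s))
  byte[4]=0x83 cont=1 payload=0x03=3: acc |= 3<<0 -> acc=3 shift=7
  byte[5]=0x93 cont=1 payload=0x13=19: acc |= 19<<7 -> acc=2435 shift=14
  byte[6]=0x71 cont=0 payload=0x71=113: acc |= 113<<14 -> acc=1853827 shift=21 [end]
Varint 3: bytes[4:7] = 83 93 71 -> value 1853827 (3 byte(s))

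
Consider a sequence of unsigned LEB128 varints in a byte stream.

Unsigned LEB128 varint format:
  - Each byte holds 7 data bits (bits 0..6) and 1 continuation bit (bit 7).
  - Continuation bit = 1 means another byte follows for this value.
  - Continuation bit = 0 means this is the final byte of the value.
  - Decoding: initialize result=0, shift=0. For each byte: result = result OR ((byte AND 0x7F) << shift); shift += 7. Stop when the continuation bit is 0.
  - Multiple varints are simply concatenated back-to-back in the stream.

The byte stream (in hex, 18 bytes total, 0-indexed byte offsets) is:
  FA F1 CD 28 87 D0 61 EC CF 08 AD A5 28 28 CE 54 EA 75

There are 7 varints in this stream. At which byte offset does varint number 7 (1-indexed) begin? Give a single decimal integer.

Answer: 16

Derivation:
  byte[0]=0xFA cont=1 payload=0x7A=122: acc |= 122<<0 -> acc=122 shift=7
  byte[1]=0xF1 cont=1 payload=0x71=113: acc |= 113<<7 -> acc=14586 shift=14
  byte[2]=0xCD cont=1 payload=0x4D=77: acc |= 77<<14 -> acc=1276154 shift=21
  byte[3]=0x28 cont=0 payload=0x28=40: acc |= 40<<21 -> acc=85162234 shift=28 [end]
Varint 1: bytes[0:4] = FA F1 CD 28 -> value 85162234 (4 byte(s))
  byte[4]=0x87 cont=1 payload=0x07=7: acc |= 7<<0 -> acc=7 shift=7
  byte[5]=0xD0 cont=1 payload=0x50=80: acc |= 80<<7 -> acc=10247 shift=14
  byte[6]=0x61 cont=0 payload=0x61=97: acc |= 97<<14 -> acc=1599495 shift=21 [end]
Varint 2: bytes[4:7] = 87 D0 61 -> value 1599495 (3 byte(s))
  byte[7]=0xEC cont=1 payload=0x6C=108: acc |= 108<<0 -> acc=108 shift=7
  byte[8]=0xCF cont=1 payload=0x4F=79: acc |= 79<<7 -> acc=10220 shift=14
  byte[9]=0x08 cont=0 payload=0x08=8: acc |= 8<<14 -> acc=141292 shift=21 [end]
Varint 3: bytes[7:10] = EC CF 08 -> value 141292 (3 byte(s))
  byte[10]=0xAD cont=1 payload=0x2D=45: acc |= 45<<0 -> acc=45 shift=7
  byte[11]=0xA5 cont=1 payload=0x25=37: acc |= 37<<7 -> acc=4781 shift=14
  byte[12]=0x28 cont=0 payload=0x28=40: acc |= 40<<14 -> acc=660141 shift=21 [end]
Varint 4: bytes[10:13] = AD A5 28 -> value 660141 (3 byte(s))
  byte[13]=0x28 cont=0 payload=0x28=40: acc |= 40<<0 -> acc=40 shift=7 [end]
Varint 5: bytes[13:14] = 28 -> value 40 (1 byte(s))
  byte[14]=0xCE cont=1 payload=0x4E=78: acc |= 78<<0 -> acc=78 shift=7
  byte[15]=0x54 cont=0 payload=0x54=84: acc |= 84<<7 -> acc=10830 shift=14 [end]
Varint 6: bytes[14:16] = CE 54 -> value 10830 (2 byte(s))
  byte[16]=0xEA cont=1 payload=0x6A=106: acc |= 106<<0 -> acc=106 shift=7
  byte[17]=0x75 cont=0 payload=0x75=117: acc |= 117<<7 -> acc=15082 shift=14 [end]
Varint 7: bytes[16:18] = EA 75 -> value 15082 (2 byte(s))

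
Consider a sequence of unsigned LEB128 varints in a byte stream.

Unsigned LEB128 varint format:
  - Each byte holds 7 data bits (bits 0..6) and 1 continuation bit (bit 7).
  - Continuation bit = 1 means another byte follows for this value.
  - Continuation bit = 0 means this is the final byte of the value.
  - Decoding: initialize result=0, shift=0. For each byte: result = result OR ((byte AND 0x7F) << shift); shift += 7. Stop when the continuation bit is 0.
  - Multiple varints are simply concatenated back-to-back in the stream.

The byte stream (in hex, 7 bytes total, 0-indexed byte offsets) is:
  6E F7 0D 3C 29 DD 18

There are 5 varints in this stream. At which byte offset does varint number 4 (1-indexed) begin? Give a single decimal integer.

Answer: 4

Derivation:
  byte[0]=0x6E cont=0 payload=0x6E=110: acc |= 110<<0 -> acc=110 shift=7 [end]
Varint 1: bytes[0:1] = 6E -> value 110 (1 byte(s))
  byte[1]=0xF7 cont=1 payload=0x77=119: acc |= 119<<0 -> acc=119 shift=7
  byte[2]=0x0D cont=0 payload=0x0D=13: acc |= 13<<7 -> acc=1783 shift=14 [end]
Varint 2: bytes[1:3] = F7 0D -> value 1783 (2 byte(s))
  byte[3]=0x3C cont=0 payload=0x3C=60: acc |= 60<<0 -> acc=60 shift=7 [end]
Varint 3: bytes[3:4] = 3C -> value 60 (1 byte(s))
  byte[4]=0x29 cont=0 payload=0x29=41: acc |= 41<<0 -> acc=41 shift=7 [end]
Varint 4: bytes[4:5] = 29 -> value 41 (1 byte(s))
  byte[5]=0xDD cont=1 payload=0x5D=93: acc |= 93<<0 -> acc=93 shift=7
  byte[6]=0x18 cont=0 payload=0x18=24: acc |= 24<<7 -> acc=3165 shift=14 [end]
Varint 5: bytes[5:7] = DD 18 -> value 3165 (2 byte(s))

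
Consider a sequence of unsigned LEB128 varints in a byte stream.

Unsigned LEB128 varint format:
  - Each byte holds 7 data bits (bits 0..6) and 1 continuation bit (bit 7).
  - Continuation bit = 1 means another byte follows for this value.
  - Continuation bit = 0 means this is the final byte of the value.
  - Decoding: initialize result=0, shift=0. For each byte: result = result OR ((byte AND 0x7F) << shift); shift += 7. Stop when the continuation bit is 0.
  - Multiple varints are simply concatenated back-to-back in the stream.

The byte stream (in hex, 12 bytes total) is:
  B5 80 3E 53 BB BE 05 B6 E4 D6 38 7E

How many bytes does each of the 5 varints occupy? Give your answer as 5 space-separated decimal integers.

  byte[0]=0xB5 cont=1 payload=0x35=53: acc |= 53<<0 -> acc=53 shift=7
  byte[1]=0x80 cont=1 payload=0x00=0: acc |= 0<<7 -> acc=53 shift=14
  byte[2]=0x3E cont=0 payload=0x3E=62: acc |= 62<<14 -> acc=1015861 shift=21 [end]
Varint 1: bytes[0:3] = B5 80 3E -> value 1015861 (3 byte(s))
  byte[3]=0x53 cont=0 payload=0x53=83: acc |= 83<<0 -> acc=83 shift=7 [end]
Varint 2: bytes[3:4] = 53 -> value 83 (1 byte(s))
  byte[4]=0xBB cont=1 payload=0x3B=59: acc |= 59<<0 -> acc=59 shift=7
  byte[5]=0xBE cont=1 payload=0x3E=62: acc |= 62<<7 -> acc=7995 shift=14
  byte[6]=0x05 cont=0 payload=0x05=5: acc |= 5<<14 -> acc=89915 shift=21 [end]
Varint 3: bytes[4:7] = BB BE 05 -> value 89915 (3 byte(s))
  byte[7]=0xB6 cont=1 payload=0x36=54: acc |= 54<<0 -> acc=54 shift=7
  byte[8]=0xE4 cont=1 payload=0x64=100: acc |= 100<<7 -> acc=12854 shift=14
  byte[9]=0xD6 cont=1 payload=0x56=86: acc |= 86<<14 -> acc=1421878 shift=21
  byte[10]=0x38 cont=0 payload=0x38=56: acc |= 56<<21 -> acc=118862390 shift=28 [end]
Varint 4: bytes[7:11] = B6 E4 D6 38 -> value 118862390 (4 byte(s))
  byte[11]=0x7E cont=0 payload=0x7E=126: acc |= 126<<0 -> acc=126 shift=7 [end]
Varint 5: bytes[11:12] = 7E -> value 126 (1 byte(s))

Answer: 3 1 3 4 1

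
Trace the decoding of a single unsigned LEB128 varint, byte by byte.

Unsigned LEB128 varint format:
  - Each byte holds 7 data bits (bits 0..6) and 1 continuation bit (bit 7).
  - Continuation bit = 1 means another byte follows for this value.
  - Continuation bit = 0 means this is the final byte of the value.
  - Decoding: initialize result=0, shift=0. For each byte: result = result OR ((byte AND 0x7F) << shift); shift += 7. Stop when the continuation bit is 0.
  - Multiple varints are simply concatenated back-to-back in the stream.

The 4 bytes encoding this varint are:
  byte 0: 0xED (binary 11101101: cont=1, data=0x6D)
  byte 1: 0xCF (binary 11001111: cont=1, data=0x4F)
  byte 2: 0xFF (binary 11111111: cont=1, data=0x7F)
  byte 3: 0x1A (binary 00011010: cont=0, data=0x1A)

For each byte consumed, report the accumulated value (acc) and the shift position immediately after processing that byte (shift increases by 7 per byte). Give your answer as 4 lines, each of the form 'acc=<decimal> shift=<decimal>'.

byte 0=0xED: payload=0x6D=109, contrib = 109<<0 = 109; acc -> 109, shift -> 7
byte 1=0xCF: payload=0x4F=79, contrib = 79<<7 = 10112; acc -> 10221, shift -> 14
byte 2=0xFF: payload=0x7F=127, contrib = 127<<14 = 2080768; acc -> 2090989, shift -> 21
byte 3=0x1A: payload=0x1A=26, contrib = 26<<21 = 54525952; acc -> 56616941, shift -> 28

Answer: acc=109 shift=7
acc=10221 shift=14
acc=2090989 shift=21
acc=56616941 shift=28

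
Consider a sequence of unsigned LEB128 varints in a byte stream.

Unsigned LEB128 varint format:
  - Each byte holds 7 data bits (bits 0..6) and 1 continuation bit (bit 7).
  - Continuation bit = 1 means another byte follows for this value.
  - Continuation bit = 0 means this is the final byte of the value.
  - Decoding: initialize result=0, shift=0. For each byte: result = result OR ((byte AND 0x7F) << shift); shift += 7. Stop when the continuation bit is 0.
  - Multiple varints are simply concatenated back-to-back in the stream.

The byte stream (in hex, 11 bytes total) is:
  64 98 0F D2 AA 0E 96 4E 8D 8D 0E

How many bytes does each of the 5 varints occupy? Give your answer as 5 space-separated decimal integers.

Answer: 1 2 3 2 3

Derivation:
  byte[0]=0x64 cont=0 payload=0x64=100: acc |= 100<<0 -> acc=100 shift=7 [end]
Varint 1: bytes[0:1] = 64 -> value 100 (1 byte(s))
  byte[1]=0x98 cont=1 payload=0x18=24: acc |= 24<<0 -> acc=24 shift=7
  byte[2]=0x0F cont=0 payload=0x0F=15: acc |= 15<<7 -> acc=1944 shift=14 [end]
Varint 2: bytes[1:3] = 98 0F -> value 1944 (2 byte(s))
  byte[3]=0xD2 cont=1 payload=0x52=82: acc |= 82<<0 -> acc=82 shift=7
  byte[4]=0xAA cont=1 payload=0x2A=42: acc |= 42<<7 -> acc=5458 shift=14
  byte[5]=0x0E cont=0 payload=0x0E=14: acc |= 14<<14 -> acc=234834 shift=21 [end]
Varint 3: bytes[3:6] = D2 AA 0E -> value 234834 (3 byte(s))
  byte[6]=0x96 cont=1 payload=0x16=22: acc |= 22<<0 -> acc=22 shift=7
  byte[7]=0x4E cont=0 payload=0x4E=78: acc |= 78<<7 -> acc=10006 shift=14 [end]
Varint 4: bytes[6:8] = 96 4E -> value 10006 (2 byte(s))
  byte[8]=0x8D cont=1 payload=0x0D=13: acc |= 13<<0 -> acc=13 shift=7
  byte[9]=0x8D cont=1 payload=0x0D=13: acc |= 13<<7 -> acc=1677 shift=14
  byte[10]=0x0E cont=0 payload=0x0E=14: acc |= 14<<14 -> acc=231053 shift=21 [end]
Varint 5: bytes[8:11] = 8D 8D 0E -> value 231053 (3 byte(s))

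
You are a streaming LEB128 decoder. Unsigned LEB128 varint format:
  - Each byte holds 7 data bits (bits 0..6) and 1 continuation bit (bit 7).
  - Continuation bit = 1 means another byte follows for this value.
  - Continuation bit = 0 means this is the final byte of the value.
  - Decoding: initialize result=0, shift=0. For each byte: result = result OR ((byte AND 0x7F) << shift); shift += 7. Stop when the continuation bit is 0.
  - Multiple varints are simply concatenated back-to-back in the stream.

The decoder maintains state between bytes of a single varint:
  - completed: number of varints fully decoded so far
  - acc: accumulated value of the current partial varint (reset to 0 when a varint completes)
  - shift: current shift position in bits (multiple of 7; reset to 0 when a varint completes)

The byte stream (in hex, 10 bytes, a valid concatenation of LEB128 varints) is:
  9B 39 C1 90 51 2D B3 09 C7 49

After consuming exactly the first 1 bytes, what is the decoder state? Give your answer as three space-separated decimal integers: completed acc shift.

byte[0]=0x9B cont=1 payload=0x1B: acc |= 27<<0 -> completed=0 acc=27 shift=7

Answer: 0 27 7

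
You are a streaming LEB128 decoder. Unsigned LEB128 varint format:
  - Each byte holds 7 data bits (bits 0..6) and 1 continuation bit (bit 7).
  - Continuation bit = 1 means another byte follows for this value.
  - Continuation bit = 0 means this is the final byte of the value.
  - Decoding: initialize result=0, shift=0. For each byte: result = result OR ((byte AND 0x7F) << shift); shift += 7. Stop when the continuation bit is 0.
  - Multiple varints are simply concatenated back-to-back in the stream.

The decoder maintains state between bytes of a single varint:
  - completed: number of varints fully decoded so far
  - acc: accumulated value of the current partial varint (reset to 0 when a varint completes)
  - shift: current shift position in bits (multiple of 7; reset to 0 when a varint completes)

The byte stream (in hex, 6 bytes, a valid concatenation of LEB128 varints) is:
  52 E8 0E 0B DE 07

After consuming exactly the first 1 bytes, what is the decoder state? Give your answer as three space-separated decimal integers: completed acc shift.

byte[0]=0x52 cont=0 payload=0x52: varint #1 complete (value=82); reset -> completed=1 acc=0 shift=0

Answer: 1 0 0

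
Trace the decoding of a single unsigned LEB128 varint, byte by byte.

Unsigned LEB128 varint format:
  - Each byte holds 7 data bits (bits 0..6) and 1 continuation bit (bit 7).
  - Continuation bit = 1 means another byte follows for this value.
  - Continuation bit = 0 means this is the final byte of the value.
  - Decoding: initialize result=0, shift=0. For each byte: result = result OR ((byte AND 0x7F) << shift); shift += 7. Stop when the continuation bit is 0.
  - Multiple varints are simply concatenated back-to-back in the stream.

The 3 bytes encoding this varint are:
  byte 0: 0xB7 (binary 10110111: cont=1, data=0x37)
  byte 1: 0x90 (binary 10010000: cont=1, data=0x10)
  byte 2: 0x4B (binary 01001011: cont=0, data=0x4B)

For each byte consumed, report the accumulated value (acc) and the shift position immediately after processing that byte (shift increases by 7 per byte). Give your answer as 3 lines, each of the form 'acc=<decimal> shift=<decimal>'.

Answer: acc=55 shift=7
acc=2103 shift=14
acc=1230903 shift=21

Derivation:
byte 0=0xB7: payload=0x37=55, contrib = 55<<0 = 55; acc -> 55, shift -> 7
byte 1=0x90: payload=0x10=16, contrib = 16<<7 = 2048; acc -> 2103, shift -> 14
byte 2=0x4B: payload=0x4B=75, contrib = 75<<14 = 1228800; acc -> 1230903, shift -> 21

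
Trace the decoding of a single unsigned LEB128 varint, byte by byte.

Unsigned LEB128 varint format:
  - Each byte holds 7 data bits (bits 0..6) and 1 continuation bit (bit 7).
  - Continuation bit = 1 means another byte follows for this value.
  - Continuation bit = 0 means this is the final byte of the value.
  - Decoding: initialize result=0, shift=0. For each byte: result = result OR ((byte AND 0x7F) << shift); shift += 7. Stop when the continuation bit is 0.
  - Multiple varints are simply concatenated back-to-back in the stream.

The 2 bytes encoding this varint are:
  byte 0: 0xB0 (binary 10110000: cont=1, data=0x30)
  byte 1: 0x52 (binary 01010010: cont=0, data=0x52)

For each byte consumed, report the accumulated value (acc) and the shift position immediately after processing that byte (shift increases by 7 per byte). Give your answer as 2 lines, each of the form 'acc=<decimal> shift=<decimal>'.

byte 0=0xB0: payload=0x30=48, contrib = 48<<0 = 48; acc -> 48, shift -> 7
byte 1=0x52: payload=0x52=82, contrib = 82<<7 = 10496; acc -> 10544, shift -> 14

Answer: acc=48 shift=7
acc=10544 shift=14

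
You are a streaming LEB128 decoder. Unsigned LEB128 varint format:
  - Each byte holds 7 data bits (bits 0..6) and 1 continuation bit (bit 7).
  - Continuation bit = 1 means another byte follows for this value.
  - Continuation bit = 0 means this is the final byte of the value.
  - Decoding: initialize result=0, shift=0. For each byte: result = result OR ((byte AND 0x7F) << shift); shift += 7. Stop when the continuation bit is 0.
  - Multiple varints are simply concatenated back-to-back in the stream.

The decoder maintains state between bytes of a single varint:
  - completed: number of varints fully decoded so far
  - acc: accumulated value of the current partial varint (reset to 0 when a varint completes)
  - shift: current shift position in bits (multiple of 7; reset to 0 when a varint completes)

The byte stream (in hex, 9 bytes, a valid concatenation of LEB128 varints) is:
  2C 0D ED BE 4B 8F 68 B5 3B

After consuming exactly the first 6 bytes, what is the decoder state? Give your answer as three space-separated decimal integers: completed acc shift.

byte[0]=0x2C cont=0 payload=0x2C: varint #1 complete (value=44); reset -> completed=1 acc=0 shift=0
byte[1]=0x0D cont=0 payload=0x0D: varint #2 complete (value=13); reset -> completed=2 acc=0 shift=0
byte[2]=0xED cont=1 payload=0x6D: acc |= 109<<0 -> completed=2 acc=109 shift=7
byte[3]=0xBE cont=1 payload=0x3E: acc |= 62<<7 -> completed=2 acc=8045 shift=14
byte[4]=0x4B cont=0 payload=0x4B: varint #3 complete (value=1236845); reset -> completed=3 acc=0 shift=0
byte[5]=0x8F cont=1 payload=0x0F: acc |= 15<<0 -> completed=3 acc=15 shift=7

Answer: 3 15 7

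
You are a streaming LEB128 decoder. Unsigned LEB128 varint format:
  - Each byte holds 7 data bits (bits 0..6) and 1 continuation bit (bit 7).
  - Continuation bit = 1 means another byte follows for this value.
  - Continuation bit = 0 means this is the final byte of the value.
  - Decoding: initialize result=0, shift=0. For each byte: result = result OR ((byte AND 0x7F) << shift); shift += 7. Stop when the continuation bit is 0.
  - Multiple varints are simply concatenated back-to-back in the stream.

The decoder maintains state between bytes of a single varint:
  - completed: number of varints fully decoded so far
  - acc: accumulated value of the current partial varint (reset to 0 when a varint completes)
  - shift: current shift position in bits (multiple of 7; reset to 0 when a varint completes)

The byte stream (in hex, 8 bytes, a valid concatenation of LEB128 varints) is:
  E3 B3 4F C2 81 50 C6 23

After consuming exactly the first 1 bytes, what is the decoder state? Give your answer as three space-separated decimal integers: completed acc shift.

byte[0]=0xE3 cont=1 payload=0x63: acc |= 99<<0 -> completed=0 acc=99 shift=7

Answer: 0 99 7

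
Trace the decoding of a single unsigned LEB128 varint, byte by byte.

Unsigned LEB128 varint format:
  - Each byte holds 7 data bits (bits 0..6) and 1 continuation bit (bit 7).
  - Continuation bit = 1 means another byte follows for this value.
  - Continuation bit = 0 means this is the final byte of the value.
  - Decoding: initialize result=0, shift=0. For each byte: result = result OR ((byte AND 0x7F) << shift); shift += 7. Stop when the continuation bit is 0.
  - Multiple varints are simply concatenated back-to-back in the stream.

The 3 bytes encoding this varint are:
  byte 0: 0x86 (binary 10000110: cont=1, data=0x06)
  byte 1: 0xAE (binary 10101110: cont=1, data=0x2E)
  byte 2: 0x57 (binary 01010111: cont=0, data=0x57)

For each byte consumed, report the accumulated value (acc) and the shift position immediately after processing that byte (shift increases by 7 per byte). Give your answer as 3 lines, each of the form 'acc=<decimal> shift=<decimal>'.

Answer: acc=6 shift=7
acc=5894 shift=14
acc=1431302 shift=21

Derivation:
byte 0=0x86: payload=0x06=6, contrib = 6<<0 = 6; acc -> 6, shift -> 7
byte 1=0xAE: payload=0x2E=46, contrib = 46<<7 = 5888; acc -> 5894, shift -> 14
byte 2=0x57: payload=0x57=87, contrib = 87<<14 = 1425408; acc -> 1431302, shift -> 21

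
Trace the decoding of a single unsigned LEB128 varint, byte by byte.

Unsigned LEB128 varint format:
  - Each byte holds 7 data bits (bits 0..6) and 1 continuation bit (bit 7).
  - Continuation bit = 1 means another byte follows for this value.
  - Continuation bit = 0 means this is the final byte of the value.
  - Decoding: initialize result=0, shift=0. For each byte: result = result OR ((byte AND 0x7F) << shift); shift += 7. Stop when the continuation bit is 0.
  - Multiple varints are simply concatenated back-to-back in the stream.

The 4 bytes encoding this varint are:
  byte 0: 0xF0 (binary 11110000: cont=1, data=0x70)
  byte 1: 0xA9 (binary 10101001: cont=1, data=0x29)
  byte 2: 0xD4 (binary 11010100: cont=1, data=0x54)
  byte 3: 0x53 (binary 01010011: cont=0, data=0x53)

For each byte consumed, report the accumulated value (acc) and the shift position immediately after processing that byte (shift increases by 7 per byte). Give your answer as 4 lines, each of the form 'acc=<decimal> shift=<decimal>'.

byte 0=0xF0: payload=0x70=112, contrib = 112<<0 = 112; acc -> 112, shift -> 7
byte 1=0xA9: payload=0x29=41, contrib = 41<<7 = 5248; acc -> 5360, shift -> 14
byte 2=0xD4: payload=0x54=84, contrib = 84<<14 = 1376256; acc -> 1381616, shift -> 21
byte 3=0x53: payload=0x53=83, contrib = 83<<21 = 174063616; acc -> 175445232, shift -> 28

Answer: acc=112 shift=7
acc=5360 shift=14
acc=1381616 shift=21
acc=175445232 shift=28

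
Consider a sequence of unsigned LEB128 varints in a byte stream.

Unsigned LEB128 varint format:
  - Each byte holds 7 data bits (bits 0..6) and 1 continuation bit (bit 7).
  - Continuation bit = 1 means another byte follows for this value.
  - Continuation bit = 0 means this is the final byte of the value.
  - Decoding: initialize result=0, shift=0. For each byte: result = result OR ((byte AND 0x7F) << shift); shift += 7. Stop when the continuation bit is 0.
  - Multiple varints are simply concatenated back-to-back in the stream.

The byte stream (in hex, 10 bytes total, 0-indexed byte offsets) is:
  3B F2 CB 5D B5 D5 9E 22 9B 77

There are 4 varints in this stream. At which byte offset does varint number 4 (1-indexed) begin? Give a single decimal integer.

  byte[0]=0x3B cont=0 payload=0x3B=59: acc |= 59<<0 -> acc=59 shift=7 [end]
Varint 1: bytes[0:1] = 3B -> value 59 (1 byte(s))
  byte[1]=0xF2 cont=1 payload=0x72=114: acc |= 114<<0 -> acc=114 shift=7
  byte[2]=0xCB cont=1 payload=0x4B=75: acc |= 75<<7 -> acc=9714 shift=14
  byte[3]=0x5D cont=0 payload=0x5D=93: acc |= 93<<14 -> acc=1533426 shift=21 [end]
Varint 2: bytes[1:4] = F2 CB 5D -> value 1533426 (3 byte(s))
  byte[4]=0xB5 cont=1 payload=0x35=53: acc |= 53<<0 -> acc=53 shift=7
  byte[5]=0xD5 cont=1 payload=0x55=85: acc |= 85<<7 -> acc=10933 shift=14
  byte[6]=0x9E cont=1 payload=0x1E=30: acc |= 30<<14 -> acc=502453 shift=21
  byte[7]=0x22 cont=0 payload=0x22=34: acc |= 34<<21 -> acc=71805621 shift=28 [end]
Varint 3: bytes[4:8] = B5 D5 9E 22 -> value 71805621 (4 byte(s))
  byte[8]=0x9B cont=1 payload=0x1B=27: acc |= 27<<0 -> acc=27 shift=7
  byte[9]=0x77 cont=0 payload=0x77=119: acc |= 119<<7 -> acc=15259 shift=14 [end]
Varint 4: bytes[8:10] = 9B 77 -> value 15259 (2 byte(s))

Answer: 8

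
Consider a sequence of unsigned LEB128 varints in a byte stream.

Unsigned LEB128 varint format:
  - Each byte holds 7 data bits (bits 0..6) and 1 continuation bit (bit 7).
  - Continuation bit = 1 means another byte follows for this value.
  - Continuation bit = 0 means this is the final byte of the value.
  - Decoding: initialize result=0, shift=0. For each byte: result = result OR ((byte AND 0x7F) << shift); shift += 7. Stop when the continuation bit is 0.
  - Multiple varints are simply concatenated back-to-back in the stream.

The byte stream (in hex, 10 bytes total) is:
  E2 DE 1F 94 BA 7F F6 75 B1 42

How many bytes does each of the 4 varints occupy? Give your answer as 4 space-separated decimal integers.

  byte[0]=0xE2 cont=1 payload=0x62=98: acc |= 98<<0 -> acc=98 shift=7
  byte[1]=0xDE cont=1 payload=0x5E=94: acc |= 94<<7 -> acc=12130 shift=14
  byte[2]=0x1F cont=0 payload=0x1F=31: acc |= 31<<14 -> acc=520034 shift=21 [end]
Varint 1: bytes[0:3] = E2 DE 1F -> value 520034 (3 byte(s))
  byte[3]=0x94 cont=1 payload=0x14=20: acc |= 20<<0 -> acc=20 shift=7
  byte[4]=0xBA cont=1 payload=0x3A=58: acc |= 58<<7 -> acc=7444 shift=14
  byte[5]=0x7F cont=0 payload=0x7F=127: acc |= 127<<14 -> acc=2088212 shift=21 [end]
Varint 2: bytes[3:6] = 94 BA 7F -> value 2088212 (3 byte(s))
  byte[6]=0xF6 cont=1 payload=0x76=118: acc |= 118<<0 -> acc=118 shift=7
  byte[7]=0x75 cont=0 payload=0x75=117: acc |= 117<<7 -> acc=15094 shift=14 [end]
Varint 3: bytes[6:8] = F6 75 -> value 15094 (2 byte(s))
  byte[8]=0xB1 cont=1 payload=0x31=49: acc |= 49<<0 -> acc=49 shift=7
  byte[9]=0x42 cont=0 payload=0x42=66: acc |= 66<<7 -> acc=8497 shift=14 [end]
Varint 4: bytes[8:10] = B1 42 -> value 8497 (2 byte(s))

Answer: 3 3 2 2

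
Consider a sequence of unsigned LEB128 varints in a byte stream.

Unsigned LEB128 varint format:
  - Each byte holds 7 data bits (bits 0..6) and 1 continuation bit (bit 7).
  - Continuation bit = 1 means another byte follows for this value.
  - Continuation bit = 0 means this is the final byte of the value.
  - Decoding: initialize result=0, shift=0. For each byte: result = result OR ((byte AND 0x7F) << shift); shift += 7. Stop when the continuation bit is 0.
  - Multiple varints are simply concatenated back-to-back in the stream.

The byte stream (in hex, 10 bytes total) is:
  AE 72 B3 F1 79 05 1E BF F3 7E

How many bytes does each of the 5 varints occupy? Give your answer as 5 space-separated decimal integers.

  byte[0]=0xAE cont=1 payload=0x2E=46: acc |= 46<<0 -> acc=46 shift=7
  byte[1]=0x72 cont=0 payload=0x72=114: acc |= 114<<7 -> acc=14638 shift=14 [end]
Varint 1: bytes[0:2] = AE 72 -> value 14638 (2 byte(s))
  byte[2]=0xB3 cont=1 payload=0x33=51: acc |= 51<<0 -> acc=51 shift=7
  byte[3]=0xF1 cont=1 payload=0x71=113: acc |= 113<<7 -> acc=14515 shift=14
  byte[4]=0x79 cont=0 payload=0x79=121: acc |= 121<<14 -> acc=1996979 shift=21 [end]
Varint 2: bytes[2:5] = B3 F1 79 -> value 1996979 (3 byte(s))
  byte[5]=0x05 cont=0 payload=0x05=5: acc |= 5<<0 -> acc=5 shift=7 [end]
Varint 3: bytes[5:6] = 05 -> value 5 (1 byte(s))
  byte[6]=0x1E cont=0 payload=0x1E=30: acc |= 30<<0 -> acc=30 shift=7 [end]
Varint 4: bytes[6:7] = 1E -> value 30 (1 byte(s))
  byte[7]=0xBF cont=1 payload=0x3F=63: acc |= 63<<0 -> acc=63 shift=7
  byte[8]=0xF3 cont=1 payload=0x73=115: acc |= 115<<7 -> acc=14783 shift=14
  byte[9]=0x7E cont=0 payload=0x7E=126: acc |= 126<<14 -> acc=2079167 shift=21 [end]
Varint 5: bytes[7:10] = BF F3 7E -> value 2079167 (3 byte(s))

Answer: 2 3 1 1 3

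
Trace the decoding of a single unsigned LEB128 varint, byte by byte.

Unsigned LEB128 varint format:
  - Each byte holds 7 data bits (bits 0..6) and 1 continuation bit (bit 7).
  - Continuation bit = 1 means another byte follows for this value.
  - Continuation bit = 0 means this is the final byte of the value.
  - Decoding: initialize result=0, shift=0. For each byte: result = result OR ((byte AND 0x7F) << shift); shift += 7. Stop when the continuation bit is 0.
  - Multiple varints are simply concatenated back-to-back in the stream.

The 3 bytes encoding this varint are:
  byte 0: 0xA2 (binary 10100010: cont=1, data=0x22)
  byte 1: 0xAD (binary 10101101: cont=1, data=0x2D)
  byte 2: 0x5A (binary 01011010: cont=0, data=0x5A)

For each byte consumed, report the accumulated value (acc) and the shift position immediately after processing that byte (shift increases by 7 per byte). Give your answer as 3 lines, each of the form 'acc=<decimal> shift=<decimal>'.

Answer: acc=34 shift=7
acc=5794 shift=14
acc=1480354 shift=21

Derivation:
byte 0=0xA2: payload=0x22=34, contrib = 34<<0 = 34; acc -> 34, shift -> 7
byte 1=0xAD: payload=0x2D=45, contrib = 45<<7 = 5760; acc -> 5794, shift -> 14
byte 2=0x5A: payload=0x5A=90, contrib = 90<<14 = 1474560; acc -> 1480354, shift -> 21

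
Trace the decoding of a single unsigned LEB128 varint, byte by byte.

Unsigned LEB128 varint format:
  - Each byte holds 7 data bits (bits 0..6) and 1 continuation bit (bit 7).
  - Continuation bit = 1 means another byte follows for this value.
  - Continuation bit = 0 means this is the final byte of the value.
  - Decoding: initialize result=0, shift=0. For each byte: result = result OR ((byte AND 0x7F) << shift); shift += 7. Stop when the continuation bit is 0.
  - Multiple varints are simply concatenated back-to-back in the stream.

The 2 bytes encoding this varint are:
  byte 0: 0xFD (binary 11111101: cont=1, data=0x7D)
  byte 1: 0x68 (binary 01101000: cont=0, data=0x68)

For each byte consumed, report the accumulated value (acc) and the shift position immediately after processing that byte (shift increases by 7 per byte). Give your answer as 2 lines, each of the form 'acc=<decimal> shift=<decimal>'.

Answer: acc=125 shift=7
acc=13437 shift=14

Derivation:
byte 0=0xFD: payload=0x7D=125, contrib = 125<<0 = 125; acc -> 125, shift -> 7
byte 1=0x68: payload=0x68=104, contrib = 104<<7 = 13312; acc -> 13437, shift -> 14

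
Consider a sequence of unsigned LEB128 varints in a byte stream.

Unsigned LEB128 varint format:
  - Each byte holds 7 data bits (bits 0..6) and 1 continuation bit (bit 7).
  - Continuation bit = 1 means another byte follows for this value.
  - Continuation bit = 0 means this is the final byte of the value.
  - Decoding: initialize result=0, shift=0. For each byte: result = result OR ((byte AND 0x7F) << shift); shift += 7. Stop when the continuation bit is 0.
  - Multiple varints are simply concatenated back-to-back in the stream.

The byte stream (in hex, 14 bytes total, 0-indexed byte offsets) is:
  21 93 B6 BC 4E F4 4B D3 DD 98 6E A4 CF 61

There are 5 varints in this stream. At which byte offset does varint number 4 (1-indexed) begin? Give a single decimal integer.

  byte[0]=0x21 cont=0 payload=0x21=33: acc |= 33<<0 -> acc=33 shift=7 [end]
Varint 1: bytes[0:1] = 21 -> value 33 (1 byte(s))
  byte[1]=0x93 cont=1 payload=0x13=19: acc |= 19<<0 -> acc=19 shift=7
  byte[2]=0xB6 cont=1 payload=0x36=54: acc |= 54<<7 -> acc=6931 shift=14
  byte[3]=0xBC cont=1 payload=0x3C=60: acc |= 60<<14 -> acc=989971 shift=21
  byte[4]=0x4E cont=0 payload=0x4E=78: acc |= 78<<21 -> acc=164567827 shift=28 [end]
Varint 2: bytes[1:5] = 93 B6 BC 4E -> value 164567827 (4 byte(s))
  byte[5]=0xF4 cont=1 payload=0x74=116: acc |= 116<<0 -> acc=116 shift=7
  byte[6]=0x4B cont=0 payload=0x4B=75: acc |= 75<<7 -> acc=9716 shift=14 [end]
Varint 3: bytes[5:7] = F4 4B -> value 9716 (2 byte(s))
  byte[7]=0xD3 cont=1 payload=0x53=83: acc |= 83<<0 -> acc=83 shift=7
  byte[8]=0xDD cont=1 payload=0x5D=93: acc |= 93<<7 -> acc=11987 shift=14
  byte[9]=0x98 cont=1 payload=0x18=24: acc |= 24<<14 -> acc=405203 shift=21
  byte[10]=0x6E cont=0 payload=0x6E=110: acc |= 110<<21 -> acc=231091923 shift=28 [end]
Varint 4: bytes[7:11] = D3 DD 98 6E -> value 231091923 (4 byte(s))
  byte[11]=0xA4 cont=1 payload=0x24=36: acc |= 36<<0 -> acc=36 shift=7
  byte[12]=0xCF cont=1 payload=0x4F=79: acc |= 79<<7 -> acc=10148 shift=14
  byte[13]=0x61 cont=0 payload=0x61=97: acc |= 97<<14 -> acc=1599396 shift=21 [end]
Varint 5: bytes[11:14] = A4 CF 61 -> value 1599396 (3 byte(s))

Answer: 7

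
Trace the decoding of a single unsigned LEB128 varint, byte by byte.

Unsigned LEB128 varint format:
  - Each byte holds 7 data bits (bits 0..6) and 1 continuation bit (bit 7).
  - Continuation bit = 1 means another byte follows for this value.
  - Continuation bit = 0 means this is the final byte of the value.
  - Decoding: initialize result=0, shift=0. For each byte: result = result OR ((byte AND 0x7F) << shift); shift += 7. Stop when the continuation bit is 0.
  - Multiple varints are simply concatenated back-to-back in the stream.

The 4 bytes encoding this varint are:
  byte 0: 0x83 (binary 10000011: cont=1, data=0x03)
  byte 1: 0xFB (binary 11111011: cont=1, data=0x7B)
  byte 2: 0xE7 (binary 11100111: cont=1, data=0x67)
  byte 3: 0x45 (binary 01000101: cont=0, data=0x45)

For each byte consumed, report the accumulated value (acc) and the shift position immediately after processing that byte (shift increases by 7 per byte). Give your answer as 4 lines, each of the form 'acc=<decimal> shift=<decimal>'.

byte 0=0x83: payload=0x03=3, contrib = 3<<0 = 3; acc -> 3, shift -> 7
byte 1=0xFB: payload=0x7B=123, contrib = 123<<7 = 15744; acc -> 15747, shift -> 14
byte 2=0xE7: payload=0x67=103, contrib = 103<<14 = 1687552; acc -> 1703299, shift -> 21
byte 3=0x45: payload=0x45=69, contrib = 69<<21 = 144703488; acc -> 146406787, shift -> 28

Answer: acc=3 shift=7
acc=15747 shift=14
acc=1703299 shift=21
acc=146406787 shift=28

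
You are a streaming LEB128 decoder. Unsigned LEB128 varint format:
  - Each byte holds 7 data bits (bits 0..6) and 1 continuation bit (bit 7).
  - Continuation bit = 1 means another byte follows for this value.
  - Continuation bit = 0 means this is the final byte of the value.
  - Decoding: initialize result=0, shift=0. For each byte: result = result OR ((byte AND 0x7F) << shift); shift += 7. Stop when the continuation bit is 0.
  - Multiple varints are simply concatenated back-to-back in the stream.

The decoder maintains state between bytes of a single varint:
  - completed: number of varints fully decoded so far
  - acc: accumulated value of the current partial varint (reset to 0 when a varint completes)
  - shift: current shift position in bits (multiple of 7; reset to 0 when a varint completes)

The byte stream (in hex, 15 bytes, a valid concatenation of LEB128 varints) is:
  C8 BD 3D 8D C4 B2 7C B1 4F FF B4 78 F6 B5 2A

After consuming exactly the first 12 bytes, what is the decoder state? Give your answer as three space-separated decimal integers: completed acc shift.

byte[0]=0xC8 cont=1 payload=0x48: acc |= 72<<0 -> completed=0 acc=72 shift=7
byte[1]=0xBD cont=1 payload=0x3D: acc |= 61<<7 -> completed=0 acc=7880 shift=14
byte[2]=0x3D cont=0 payload=0x3D: varint #1 complete (value=1007304); reset -> completed=1 acc=0 shift=0
byte[3]=0x8D cont=1 payload=0x0D: acc |= 13<<0 -> completed=1 acc=13 shift=7
byte[4]=0xC4 cont=1 payload=0x44: acc |= 68<<7 -> completed=1 acc=8717 shift=14
byte[5]=0xB2 cont=1 payload=0x32: acc |= 50<<14 -> completed=1 acc=827917 shift=21
byte[6]=0x7C cont=0 payload=0x7C: varint #2 complete (value=260874765); reset -> completed=2 acc=0 shift=0
byte[7]=0xB1 cont=1 payload=0x31: acc |= 49<<0 -> completed=2 acc=49 shift=7
byte[8]=0x4F cont=0 payload=0x4F: varint #3 complete (value=10161); reset -> completed=3 acc=0 shift=0
byte[9]=0xFF cont=1 payload=0x7F: acc |= 127<<0 -> completed=3 acc=127 shift=7
byte[10]=0xB4 cont=1 payload=0x34: acc |= 52<<7 -> completed=3 acc=6783 shift=14
byte[11]=0x78 cont=0 payload=0x78: varint #4 complete (value=1972863); reset -> completed=4 acc=0 shift=0

Answer: 4 0 0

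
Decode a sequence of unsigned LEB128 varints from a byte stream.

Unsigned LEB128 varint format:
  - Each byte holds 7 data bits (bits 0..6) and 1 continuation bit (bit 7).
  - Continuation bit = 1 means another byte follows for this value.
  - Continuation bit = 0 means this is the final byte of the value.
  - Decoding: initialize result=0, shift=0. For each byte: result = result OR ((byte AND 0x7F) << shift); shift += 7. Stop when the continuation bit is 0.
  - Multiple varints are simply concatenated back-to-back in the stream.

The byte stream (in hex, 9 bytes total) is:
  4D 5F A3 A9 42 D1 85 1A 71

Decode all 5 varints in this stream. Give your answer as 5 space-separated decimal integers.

  byte[0]=0x4D cont=0 payload=0x4D=77: acc |= 77<<0 -> acc=77 shift=7 [end]
Varint 1: bytes[0:1] = 4D -> value 77 (1 byte(s))
  byte[1]=0x5F cont=0 payload=0x5F=95: acc |= 95<<0 -> acc=95 shift=7 [end]
Varint 2: bytes[1:2] = 5F -> value 95 (1 byte(s))
  byte[2]=0xA3 cont=1 payload=0x23=35: acc |= 35<<0 -> acc=35 shift=7
  byte[3]=0xA9 cont=1 payload=0x29=41: acc |= 41<<7 -> acc=5283 shift=14
  byte[4]=0x42 cont=0 payload=0x42=66: acc |= 66<<14 -> acc=1086627 shift=21 [end]
Varint 3: bytes[2:5] = A3 A9 42 -> value 1086627 (3 byte(s))
  byte[5]=0xD1 cont=1 payload=0x51=81: acc |= 81<<0 -> acc=81 shift=7
  byte[6]=0x85 cont=1 payload=0x05=5: acc |= 5<<7 -> acc=721 shift=14
  byte[7]=0x1A cont=0 payload=0x1A=26: acc |= 26<<14 -> acc=426705 shift=21 [end]
Varint 4: bytes[5:8] = D1 85 1A -> value 426705 (3 byte(s))
  byte[8]=0x71 cont=0 payload=0x71=113: acc |= 113<<0 -> acc=113 shift=7 [end]
Varint 5: bytes[8:9] = 71 -> value 113 (1 byte(s))

Answer: 77 95 1086627 426705 113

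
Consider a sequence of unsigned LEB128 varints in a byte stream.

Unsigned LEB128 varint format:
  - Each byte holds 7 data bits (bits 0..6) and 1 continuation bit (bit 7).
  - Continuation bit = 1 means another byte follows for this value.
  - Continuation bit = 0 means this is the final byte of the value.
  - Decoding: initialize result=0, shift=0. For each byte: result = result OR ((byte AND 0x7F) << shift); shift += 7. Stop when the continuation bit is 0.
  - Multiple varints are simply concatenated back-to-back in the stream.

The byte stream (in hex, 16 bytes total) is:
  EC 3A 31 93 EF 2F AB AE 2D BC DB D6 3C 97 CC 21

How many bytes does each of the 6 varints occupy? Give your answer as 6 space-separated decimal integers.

Answer: 2 1 3 3 4 3

Derivation:
  byte[0]=0xEC cont=1 payload=0x6C=108: acc |= 108<<0 -> acc=108 shift=7
  byte[1]=0x3A cont=0 payload=0x3A=58: acc |= 58<<7 -> acc=7532 shift=14 [end]
Varint 1: bytes[0:2] = EC 3A -> value 7532 (2 byte(s))
  byte[2]=0x31 cont=0 payload=0x31=49: acc |= 49<<0 -> acc=49 shift=7 [end]
Varint 2: bytes[2:3] = 31 -> value 49 (1 byte(s))
  byte[3]=0x93 cont=1 payload=0x13=19: acc |= 19<<0 -> acc=19 shift=7
  byte[4]=0xEF cont=1 payload=0x6F=111: acc |= 111<<7 -> acc=14227 shift=14
  byte[5]=0x2F cont=0 payload=0x2F=47: acc |= 47<<14 -> acc=784275 shift=21 [end]
Varint 3: bytes[3:6] = 93 EF 2F -> value 784275 (3 byte(s))
  byte[6]=0xAB cont=1 payload=0x2B=43: acc |= 43<<0 -> acc=43 shift=7
  byte[7]=0xAE cont=1 payload=0x2E=46: acc |= 46<<7 -> acc=5931 shift=14
  byte[8]=0x2D cont=0 payload=0x2D=45: acc |= 45<<14 -> acc=743211 shift=21 [end]
Varint 4: bytes[6:9] = AB AE 2D -> value 743211 (3 byte(s))
  byte[9]=0xBC cont=1 payload=0x3C=60: acc |= 60<<0 -> acc=60 shift=7
  byte[10]=0xDB cont=1 payload=0x5B=91: acc |= 91<<7 -> acc=11708 shift=14
  byte[11]=0xD6 cont=1 payload=0x56=86: acc |= 86<<14 -> acc=1420732 shift=21
  byte[12]=0x3C cont=0 payload=0x3C=60: acc |= 60<<21 -> acc=127249852 shift=28 [end]
Varint 5: bytes[9:13] = BC DB D6 3C -> value 127249852 (4 byte(s))
  byte[13]=0x97 cont=1 payload=0x17=23: acc |= 23<<0 -> acc=23 shift=7
  byte[14]=0xCC cont=1 payload=0x4C=76: acc |= 76<<7 -> acc=9751 shift=14
  byte[15]=0x21 cont=0 payload=0x21=33: acc |= 33<<14 -> acc=550423 shift=21 [end]
Varint 6: bytes[13:16] = 97 CC 21 -> value 550423 (3 byte(s))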